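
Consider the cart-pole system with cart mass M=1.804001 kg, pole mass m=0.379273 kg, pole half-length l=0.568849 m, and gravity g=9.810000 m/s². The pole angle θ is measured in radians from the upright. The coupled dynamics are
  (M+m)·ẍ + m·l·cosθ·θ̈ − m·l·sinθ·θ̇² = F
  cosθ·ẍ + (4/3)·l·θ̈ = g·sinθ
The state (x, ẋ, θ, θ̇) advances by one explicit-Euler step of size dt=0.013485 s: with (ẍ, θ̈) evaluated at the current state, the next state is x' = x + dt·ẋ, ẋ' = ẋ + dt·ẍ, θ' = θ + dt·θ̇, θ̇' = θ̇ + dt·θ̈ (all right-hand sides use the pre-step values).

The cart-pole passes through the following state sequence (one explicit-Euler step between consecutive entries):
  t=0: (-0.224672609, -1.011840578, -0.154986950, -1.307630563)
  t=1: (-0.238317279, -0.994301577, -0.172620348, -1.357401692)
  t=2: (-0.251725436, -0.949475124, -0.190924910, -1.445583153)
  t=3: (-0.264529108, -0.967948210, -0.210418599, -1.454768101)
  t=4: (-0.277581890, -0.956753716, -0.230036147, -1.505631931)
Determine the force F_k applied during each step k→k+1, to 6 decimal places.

F_0 = 2.109827 N
F_1 = 5.935994 N
F_2 = -3.049589 N
F_3 = 1.111971 N

step 0→1:
  ẍ = (ẋ'−ẋ)/dt = (-0.994301577−-1.011840578)/0.013485 = 1.300630
  θ̈ = (θ̇'−θ̇)/dt = (-1.357401692−-1.307630563)/0.013485 = -3.690851
  sinθ=-0.154367, cosθ=0.988014
  F = (M+m)·ẍ + m·l·cosθ·θ̈ − m·l·sinθ·θ̇² = 2.839633 + -0.786753 − -0.056947 = 2.109827
step 1→2:
  ẍ = (ẋ'−ẋ)/dt = (-0.949475124−-0.994301577)/0.013485 = 3.324172
  θ̈ = (θ̇'−θ̇)/dt = (-1.445583153−-1.357401692)/0.013485 = -6.539226
  sinθ=-0.171764, cosθ=0.985138
  F = (M+m)·ẍ + m·l·cosθ·θ̈ − m·l·sinθ·θ̇² = 7.257577 + -1.389864 − -0.068281 = 5.935994
step 2→3:
  ẍ = (ẋ'−ẋ)/dt = (-0.967948210−-0.949475124)/0.013485 = -1.369899
  θ̈ = (θ̇'−θ̇)/dt = (-1.454768101−-1.445583153)/0.013485 = -0.681123
  sinθ=-0.189767, cosθ=0.981829
  F = (M+m)·ẍ + m·l·cosθ·θ̈ − m·l·sinθ·θ̇² = -2.990865 + -0.144281 − -0.085557 = -3.049589
step 3→4:
  ẍ = (ẋ'−ẋ)/dt = (-0.956753716−-0.967948210)/0.013485 = 0.830144
  θ̈ = (θ̇'−θ̇)/dt = (-1.505631931−-1.454768101)/0.013485 = -3.771882
  sinθ=-0.208869, cosθ=0.977944
  F = (M+m)·ẍ + m·l·cosθ·θ̈ − m·l·sinθ·θ̇² = 1.812432 + -0.795831 − -0.095370 = 1.111971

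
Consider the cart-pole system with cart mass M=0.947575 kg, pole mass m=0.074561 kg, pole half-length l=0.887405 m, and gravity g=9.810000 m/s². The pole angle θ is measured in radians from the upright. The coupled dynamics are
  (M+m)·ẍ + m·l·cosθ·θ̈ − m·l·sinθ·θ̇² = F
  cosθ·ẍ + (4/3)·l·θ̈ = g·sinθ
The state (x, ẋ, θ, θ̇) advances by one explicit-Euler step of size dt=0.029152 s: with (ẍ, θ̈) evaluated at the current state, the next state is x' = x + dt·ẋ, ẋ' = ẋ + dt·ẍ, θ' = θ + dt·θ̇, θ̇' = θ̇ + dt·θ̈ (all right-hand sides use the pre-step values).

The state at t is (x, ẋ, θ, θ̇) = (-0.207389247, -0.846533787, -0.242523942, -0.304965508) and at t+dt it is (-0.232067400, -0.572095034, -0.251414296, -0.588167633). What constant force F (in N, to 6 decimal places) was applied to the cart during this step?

ẍ = (ẋ'−ẋ)/dt = (-0.572095034−-0.846533787)/0.029152 = 9.414063
θ̈ = (θ̇'−θ̇)/dt = (-0.588167633−-0.304965508)/0.029152 = -9.714672
sinθ=-0.240153, cosθ=0.970735
F = (M+m)·ẍ + m·l·cosθ·θ̈ − m·l·sinθ·θ̇² = 9.622452 + -0.623968 − -0.001478 = 8.999962

F = 8.999962 N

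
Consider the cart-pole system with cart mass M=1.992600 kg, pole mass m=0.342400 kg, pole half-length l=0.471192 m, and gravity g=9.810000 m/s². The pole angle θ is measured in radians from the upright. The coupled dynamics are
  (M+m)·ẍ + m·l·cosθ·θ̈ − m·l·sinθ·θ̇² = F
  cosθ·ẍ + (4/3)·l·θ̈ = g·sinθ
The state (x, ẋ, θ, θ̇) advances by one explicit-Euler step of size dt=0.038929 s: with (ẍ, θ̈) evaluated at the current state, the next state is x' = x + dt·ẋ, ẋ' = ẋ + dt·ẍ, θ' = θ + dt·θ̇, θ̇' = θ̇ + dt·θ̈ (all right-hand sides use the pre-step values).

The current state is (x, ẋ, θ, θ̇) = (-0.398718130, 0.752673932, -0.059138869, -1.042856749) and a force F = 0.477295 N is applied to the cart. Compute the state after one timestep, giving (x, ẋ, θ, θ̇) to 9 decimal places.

sinθ=-0.059104403, cosθ=0.998251807
temp = (F + m·l·θ̇²·sinθ)/(M+m) = (0.477295 + -0.010370527)/2.335000 = 0.199967655
θ̈ = (g·sinθ − cosθ·temp)/(l·(4/3 − m·cos²θ/(M+m))) = -1.393329556
ẍ = temp − m·l·θ̈·cosθ/(M+m) = 0.296071050
Euler: x'=-0.398718130+0.038929·0.752673932=-0.369417287, ẋ'=0.752673932+0.038929·0.296071050=0.764199682
       θ'=-0.059138869+0.038929·-1.042856749=-0.099736239, θ̇'=-1.042856749+0.038929·-1.393329556=-1.097097675

(-0.369417287, 0.764199682, -0.099736239, -1.097097675)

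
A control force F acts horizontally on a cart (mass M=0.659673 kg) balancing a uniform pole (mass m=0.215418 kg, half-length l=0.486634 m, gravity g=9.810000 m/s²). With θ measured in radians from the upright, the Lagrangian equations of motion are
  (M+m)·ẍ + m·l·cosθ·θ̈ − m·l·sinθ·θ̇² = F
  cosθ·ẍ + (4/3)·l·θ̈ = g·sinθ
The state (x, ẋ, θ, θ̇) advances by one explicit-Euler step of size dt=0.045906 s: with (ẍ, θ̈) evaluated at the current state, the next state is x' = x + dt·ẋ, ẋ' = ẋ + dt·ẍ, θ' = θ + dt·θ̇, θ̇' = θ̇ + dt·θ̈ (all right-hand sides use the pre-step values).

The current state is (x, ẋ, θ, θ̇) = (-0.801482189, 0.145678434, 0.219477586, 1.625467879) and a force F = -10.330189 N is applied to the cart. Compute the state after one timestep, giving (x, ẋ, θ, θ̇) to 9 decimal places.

sinθ=0.217719771, cosθ=0.976011322
temp = (F + m·l·θ̇²·sinθ)/(M+m) = (-10.330189 + 0.060303024)/0.875091 = -11.735792022
θ̈ = (g·sinθ − cosθ·temp)/(l·(4/3 − m·cos²θ/(M+m))) = 25.414838024
ẍ = temp − m·l·θ̈·cosθ/(M+m) = -14.707276205
Euler: x'=-0.801482189+0.045906·0.145678434=-0.794794675, ẋ'=0.145678434+0.045906·-14.707276205=-0.529473787
       θ'=0.219477586+0.045906·1.625467879=0.294096314, θ̇'=1.625467879+0.045906·25.414838024=2.792161433

(-0.794794675, -0.529473787, 0.294096314, 2.792161433)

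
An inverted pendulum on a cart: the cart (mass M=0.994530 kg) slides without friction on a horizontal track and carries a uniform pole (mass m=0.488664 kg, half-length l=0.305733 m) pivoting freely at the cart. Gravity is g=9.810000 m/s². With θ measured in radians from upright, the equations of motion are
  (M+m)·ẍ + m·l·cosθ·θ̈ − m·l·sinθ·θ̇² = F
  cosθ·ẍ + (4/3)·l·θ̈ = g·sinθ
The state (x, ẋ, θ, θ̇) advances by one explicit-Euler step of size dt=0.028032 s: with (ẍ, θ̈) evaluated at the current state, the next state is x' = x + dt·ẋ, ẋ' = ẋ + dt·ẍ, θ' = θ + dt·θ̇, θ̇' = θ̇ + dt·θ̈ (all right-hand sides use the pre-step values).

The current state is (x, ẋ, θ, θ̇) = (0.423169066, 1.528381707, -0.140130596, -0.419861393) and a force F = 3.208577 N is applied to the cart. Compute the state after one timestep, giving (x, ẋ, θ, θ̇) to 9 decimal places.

(0.466012662, 1.620724071, -0.151900151, -0.738389990)

sinθ=-0.139672432, cosθ=0.990197764
temp = (F + m·l·θ̇²·sinθ)/(M+m) = (3.208577 + -0.003678538)/1.483194 = 2.160808675
θ̈ = (g·sinθ − cosθ·temp)/(l·(4/3 − m·cos²θ/(M+m))) = -11.363035013
ẍ = temp − m·l·θ̈·cosθ/(M+m) = 3.294176788
Euler: x'=0.423169066+0.028032·1.528381707=0.466012662, ẋ'=1.528381707+0.028032·3.294176788=1.620724071
       θ'=-0.140130596+0.028032·-0.419861393=-0.151900151, θ̇'=-0.419861393+0.028032·-11.363035013=-0.738389990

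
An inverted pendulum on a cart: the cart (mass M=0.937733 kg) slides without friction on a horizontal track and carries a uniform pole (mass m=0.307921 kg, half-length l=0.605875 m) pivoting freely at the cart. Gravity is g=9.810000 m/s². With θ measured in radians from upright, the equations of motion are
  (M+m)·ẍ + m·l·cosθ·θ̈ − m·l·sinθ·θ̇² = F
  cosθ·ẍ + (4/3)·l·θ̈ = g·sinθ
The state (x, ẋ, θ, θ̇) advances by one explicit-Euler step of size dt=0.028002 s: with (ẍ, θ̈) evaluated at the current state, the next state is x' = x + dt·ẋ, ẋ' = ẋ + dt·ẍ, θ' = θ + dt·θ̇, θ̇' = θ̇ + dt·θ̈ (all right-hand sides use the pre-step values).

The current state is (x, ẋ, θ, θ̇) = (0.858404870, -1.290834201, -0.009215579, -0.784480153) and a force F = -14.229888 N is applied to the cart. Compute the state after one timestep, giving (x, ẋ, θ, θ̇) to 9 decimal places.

(0.822258931, -1.682967312, -0.031182592, -0.302221049)

sinθ=-0.009215449, cosθ=0.999957537
temp = (F + m·l·θ̇²·sinθ)/(M+m) = (-14.229888 + -0.001058042)/1.245654 = -11.424477456
θ̈ = (g·sinθ − cosθ·temp)/(l·(4/3 − m·cos²θ/(M+m))) = 17.222309254
ẍ = temp − m·l·θ̈·cosθ/(M+m) = -14.003753687
Euler: x'=0.858404870+0.028002·-1.290834201=0.822258931, ẋ'=-1.290834201+0.028002·-14.003753687=-1.682967312
       θ'=-0.009215579+0.028002·-0.784480153=-0.031182592, θ̇'=-0.784480153+0.028002·17.222309254=-0.302221049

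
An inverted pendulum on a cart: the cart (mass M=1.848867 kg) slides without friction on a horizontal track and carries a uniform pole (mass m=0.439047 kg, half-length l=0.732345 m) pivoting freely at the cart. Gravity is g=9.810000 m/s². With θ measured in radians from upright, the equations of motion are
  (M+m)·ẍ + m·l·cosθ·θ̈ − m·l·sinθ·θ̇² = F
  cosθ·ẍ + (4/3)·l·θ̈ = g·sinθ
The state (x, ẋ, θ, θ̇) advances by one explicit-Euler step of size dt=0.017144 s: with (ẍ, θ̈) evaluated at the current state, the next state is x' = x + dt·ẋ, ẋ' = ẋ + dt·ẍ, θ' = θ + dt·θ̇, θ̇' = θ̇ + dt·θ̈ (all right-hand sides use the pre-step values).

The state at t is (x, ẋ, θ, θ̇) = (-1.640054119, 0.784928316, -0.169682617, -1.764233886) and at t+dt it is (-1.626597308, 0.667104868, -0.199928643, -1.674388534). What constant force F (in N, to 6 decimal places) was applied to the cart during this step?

F = -13.894022 N

ẍ = (ẋ'−ẋ)/dt = (0.667104868−0.784928316)/0.017144 = -6.872576
θ̈ = (θ̇'−θ̇)/dt = (-1.674388534−-1.764233886)/0.017144 = 5.240629
sinθ=-0.168870, cosθ=0.985638
F = (M+m)·ẍ + m·l·cosθ·θ̈ − m·l·sinθ·θ̇² = -15.723863 + 1.660840 − -0.169001 = -13.894022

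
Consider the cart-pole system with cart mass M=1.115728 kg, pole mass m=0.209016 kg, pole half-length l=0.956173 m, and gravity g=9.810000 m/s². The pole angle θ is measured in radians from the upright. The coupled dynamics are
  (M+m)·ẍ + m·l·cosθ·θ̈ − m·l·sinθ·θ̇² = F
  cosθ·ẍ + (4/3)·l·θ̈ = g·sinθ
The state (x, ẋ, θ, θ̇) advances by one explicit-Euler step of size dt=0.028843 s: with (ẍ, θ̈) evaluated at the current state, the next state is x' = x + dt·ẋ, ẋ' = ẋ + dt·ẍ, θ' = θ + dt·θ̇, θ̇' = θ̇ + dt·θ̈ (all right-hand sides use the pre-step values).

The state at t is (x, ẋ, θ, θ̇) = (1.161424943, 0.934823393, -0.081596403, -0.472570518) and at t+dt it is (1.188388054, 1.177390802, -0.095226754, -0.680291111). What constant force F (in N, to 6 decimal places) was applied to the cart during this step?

ẍ = (ẋ'−ẋ)/dt = (1.177390802−0.934823393)/0.028843 = 8.409923
θ̈ = (θ̇'−θ̇)/dt = (-0.680291111−-0.472570518)/0.028843 = -7.201768
sinθ=-0.081506, cosθ=0.996673
F = (M+m)·ẍ + m·l·cosθ·θ̈ − m·l·sinθ·θ̇² = 11.140995 + -1.434524 − -0.003638 = 9.710109

F = 9.710109 N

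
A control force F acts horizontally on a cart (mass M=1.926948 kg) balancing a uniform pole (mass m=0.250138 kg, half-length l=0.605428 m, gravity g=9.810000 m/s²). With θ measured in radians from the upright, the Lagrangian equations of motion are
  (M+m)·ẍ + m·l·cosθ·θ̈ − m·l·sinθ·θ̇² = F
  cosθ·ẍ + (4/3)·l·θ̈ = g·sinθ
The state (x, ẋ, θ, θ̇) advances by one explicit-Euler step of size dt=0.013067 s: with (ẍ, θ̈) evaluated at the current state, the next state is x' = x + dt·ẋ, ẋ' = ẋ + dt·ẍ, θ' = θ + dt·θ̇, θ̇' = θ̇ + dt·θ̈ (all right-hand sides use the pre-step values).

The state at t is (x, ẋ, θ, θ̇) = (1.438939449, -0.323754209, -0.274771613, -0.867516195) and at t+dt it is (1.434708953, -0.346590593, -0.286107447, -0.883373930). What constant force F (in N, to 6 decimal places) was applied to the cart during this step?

ẍ = (ẋ'−ẋ)/dt = (-0.346590593−-0.323754209)/0.013067 = -1.747638
θ̈ = (θ̇'−θ̇)/dt = (-0.883373930−-0.867516195)/0.013067 = -1.213571
sinθ=-0.271327, cosθ=0.962487
F = (M+m)·ẍ + m·l·cosθ·θ̈ − m·l·sinθ·θ̇² = -3.804758 + -0.176890 − -0.030924 = -3.950724

F = -3.950724 N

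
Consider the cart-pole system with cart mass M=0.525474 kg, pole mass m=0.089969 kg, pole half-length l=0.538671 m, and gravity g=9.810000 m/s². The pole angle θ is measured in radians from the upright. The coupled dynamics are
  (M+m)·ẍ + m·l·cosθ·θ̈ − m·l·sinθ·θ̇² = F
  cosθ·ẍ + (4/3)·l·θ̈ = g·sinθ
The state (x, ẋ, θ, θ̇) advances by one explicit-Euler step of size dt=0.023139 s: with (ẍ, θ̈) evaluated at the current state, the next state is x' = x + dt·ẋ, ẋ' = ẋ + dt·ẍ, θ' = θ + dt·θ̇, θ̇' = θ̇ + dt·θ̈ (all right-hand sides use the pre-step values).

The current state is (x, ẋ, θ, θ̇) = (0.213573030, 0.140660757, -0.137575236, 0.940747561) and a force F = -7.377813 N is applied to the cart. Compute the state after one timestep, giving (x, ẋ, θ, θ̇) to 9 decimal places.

(0.216827779, -0.166622088, -0.115807278, 1.321196647)

sinθ=-0.137141667, cosθ=0.990551444
temp = (F + m·l·θ̇²·sinθ)/(M+m) = (-7.377813 + -0.005882096)/0.615443 = -11.997366281
θ̈ = (g·sinθ − cosθ·temp)/(l·(4/3 − m·cos²θ/(M+m))) = 16.441898352
ẍ = temp − m·l·θ̈·cosθ/(M+m) = -13.279867087
Euler: x'=0.213573030+0.023139·0.140660757=0.216827779, ẋ'=0.140660757+0.023139·-13.279867087=-0.166622088
       θ'=-0.137575236+0.023139·0.940747561=-0.115807278, θ̇'=0.940747561+0.023139·16.441898352=1.321196647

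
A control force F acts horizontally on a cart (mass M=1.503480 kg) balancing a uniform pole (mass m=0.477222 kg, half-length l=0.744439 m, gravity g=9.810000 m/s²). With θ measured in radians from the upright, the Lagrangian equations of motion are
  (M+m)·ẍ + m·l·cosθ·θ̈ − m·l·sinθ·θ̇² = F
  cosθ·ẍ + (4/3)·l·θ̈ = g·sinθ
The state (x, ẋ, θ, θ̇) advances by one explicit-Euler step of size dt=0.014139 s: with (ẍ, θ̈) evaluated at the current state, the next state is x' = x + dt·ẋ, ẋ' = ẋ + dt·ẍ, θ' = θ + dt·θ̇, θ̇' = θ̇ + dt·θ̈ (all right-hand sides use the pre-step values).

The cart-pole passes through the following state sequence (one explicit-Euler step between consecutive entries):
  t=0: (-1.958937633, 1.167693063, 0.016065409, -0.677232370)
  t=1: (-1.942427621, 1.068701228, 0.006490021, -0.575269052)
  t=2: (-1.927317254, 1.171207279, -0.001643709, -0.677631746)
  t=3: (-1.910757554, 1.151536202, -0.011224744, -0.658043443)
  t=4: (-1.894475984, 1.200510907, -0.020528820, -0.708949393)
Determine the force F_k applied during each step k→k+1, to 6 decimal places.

F_0 = -11.308526 N
F_1 = 11.787133 N
F_2 = -2.263227 N
F_3 = 5.583483 N

step 0→1:
  ẍ = (ẋ'−ẋ)/dt = (1.068701228−1.167693063)/0.014139 = -7.001332
  θ̈ = (θ̇'−θ̇)/dt = (-0.575269052−-0.677232370)/0.014139 = 7.211494
  sinθ=0.016065, cosθ=0.999871
  F = (M+m)·ẍ + m·l·cosθ·θ̈ − m·l·sinθ·θ̇² = -13.867553 + 2.561644 − 0.002618 = -11.308526
step 1→2:
  ẍ = (ẋ'−ẋ)/dt = (1.171207279−1.068701228)/0.014139 = 7.249880
  θ̈ = (θ̇'−θ̇)/dt = (-0.677631746−-0.575269052)/0.014139 = -7.239741
  sinθ=0.006490, cosθ=0.999979
  F = (M+m)·ẍ + m·l·cosθ·θ̈ − m·l·sinθ·θ̇² = 14.359851 + -2.571955 − 0.000763 = 11.787133
step 2→3:
  ẍ = (ẋ'−ẋ)/dt = (1.151536202−1.171207279)/0.014139 = -1.391264
  θ̈ = (θ̇'−θ̇)/dt = (-0.658043443−-0.677631746)/0.014139 = 1.385409
  sinθ=-0.001644, cosθ=0.999999
  F = (M+m)·ẍ + m·l·cosθ·θ̈ − m·l·sinθ·θ̇² = -2.755679 + 0.492184 − -0.000268 = -2.263227
step 3→4:
  ẍ = (ẋ'−ẋ)/dt = (1.200510907−1.151536202)/0.014139 = 3.463803
  θ̈ = (θ̇'−θ̇)/dt = (-0.708949393−-0.658043443)/0.014139 = -3.600393
  sinθ=-0.011225, cosθ=0.999937
  F = (M+m)·ẍ + m·l·cosθ·θ̈ − m·l·sinθ·θ̇² = 6.860761 + -1.279004 − -0.001727 = 5.583483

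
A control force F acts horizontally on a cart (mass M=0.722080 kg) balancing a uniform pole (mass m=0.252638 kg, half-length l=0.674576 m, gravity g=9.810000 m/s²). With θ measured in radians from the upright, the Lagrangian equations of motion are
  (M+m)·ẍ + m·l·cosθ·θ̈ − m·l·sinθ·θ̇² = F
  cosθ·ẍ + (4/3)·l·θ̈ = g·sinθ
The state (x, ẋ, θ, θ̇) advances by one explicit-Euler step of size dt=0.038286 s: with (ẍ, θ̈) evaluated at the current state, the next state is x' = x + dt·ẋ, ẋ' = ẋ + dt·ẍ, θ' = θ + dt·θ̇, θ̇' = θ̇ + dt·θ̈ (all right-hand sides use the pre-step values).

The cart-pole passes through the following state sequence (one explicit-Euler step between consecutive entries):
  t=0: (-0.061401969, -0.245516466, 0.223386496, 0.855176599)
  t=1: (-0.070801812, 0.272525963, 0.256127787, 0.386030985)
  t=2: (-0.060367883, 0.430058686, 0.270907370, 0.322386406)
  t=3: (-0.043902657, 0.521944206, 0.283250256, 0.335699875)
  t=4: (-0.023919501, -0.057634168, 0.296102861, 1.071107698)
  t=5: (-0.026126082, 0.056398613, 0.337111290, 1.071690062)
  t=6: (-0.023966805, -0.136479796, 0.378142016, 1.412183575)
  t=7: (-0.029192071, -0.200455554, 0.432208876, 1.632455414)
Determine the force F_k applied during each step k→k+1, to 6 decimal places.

F_0 = 11.124728 N
F_1 = 3.730109 N
F_2 = 2.391662 N
F_3 = -11.617676 N
F_4 = 2.848572 N
F_5 = -3.544868 N
F_6 = -0.842996 N

step 0→1:
  ẍ = (ẋ'−ẋ)/dt = (0.272525963−-0.245516466)/0.038286 = 13.530858
  θ̈ = (θ̇'−θ̇)/dt = (0.386030985−0.855176599)/0.038286 = -12.253712
  sinθ=0.221533, cosθ=0.975153
  F = (M+m)·ẍ + m·l·cosθ·θ̈ − m·l·sinθ·θ̇² = 13.188771 + -2.036432 − 0.027611 = 11.124728
step 1→2:
  ẍ = (ẋ'−ẋ)/dt = (0.430058686−0.272525963)/0.038286 = 4.114630
  θ̈ = (θ̇'−θ̇)/dt = (0.322386406−0.386030985)/0.038286 = -1.662346
  sinθ=0.253337, cosθ=0.967378
  F = (M+m)·ẍ + m·l·cosθ·θ̈ − m·l·sinθ·θ̇² = 4.010604 + -0.274061 − 0.006434 = 3.730109
step 2→3:
  ẍ = (ẋ'−ẋ)/dt = (0.521944206−0.430058686)/0.038286 = 2.399977
  θ̈ = (θ̇'−θ̇)/dt = (0.335699875−0.322386406)/0.038286 = 0.347737
  sinθ=0.267606, cosθ=0.963528
  F = (M+m)·ẍ + m·l·cosθ·θ̈ − m·l·sinθ·θ̇² = 2.339301 + 0.057101 − 0.004740 = 2.391662
step 3→4:
  ẍ = (ẋ'−ẋ)/dt = (-0.057634168−0.521944206)/0.038286 = -15.138128
  θ̈ = (θ̇'−θ̇)/dt = (1.071107698−0.335699875)/0.038286 = 19.208270
  sinθ=0.279478, cosθ=0.960152
  F = (M+m)·ẍ + m·l·cosθ·θ̈ − m·l·sinθ·θ̇² = -14.755406 + 3.143098 − 0.005368 = -11.617676
step 4→5:
  ẍ = (ẋ'−ẋ)/dt = (0.056398613−-0.057634168)/0.038286 = 2.978446
  θ̈ = (θ̇'−θ̇)/dt = (1.071690062−1.071107698)/0.038286 = 0.015211
  sinθ=0.291795, cosθ=0.956481
  F = (M+m)·ẍ + m·l·cosθ·θ̈ − m·l·sinθ·θ̇² = 2.903145 + 0.002479 − 0.057052 = 2.848572
step 5→6:
  ẍ = (ẋ'−ẋ)/dt = (-0.136479796−0.056398613)/0.038286 = -5.037831
  θ̈ = (θ̇'−θ̇)/dt = (1.412183575−1.071690062)/0.038286 = 8.893421
  sinθ=0.330762, cosθ=0.943714
  F = (M+m)·ẍ + m·l·cosθ·θ̈ − m·l·sinθ·θ̇² = -4.910465 + 1.430339 − 0.064742 = -3.544868
step 6→7:
  ẍ = (ẋ'−ẋ)/dt = (-0.200455554−-0.136479796)/0.038286 = -1.670996
  θ̈ = (θ̇'−θ̇)/dt = (1.632455414−1.412183575)/0.038286 = 5.753326
  sinθ=0.369194, cosθ=0.929352
  F = (M+m)·ẍ + m·l·cosθ·θ̈ − m·l·sinθ·θ̇² = -1.628750 + 0.911232 − 0.125478 = -0.842996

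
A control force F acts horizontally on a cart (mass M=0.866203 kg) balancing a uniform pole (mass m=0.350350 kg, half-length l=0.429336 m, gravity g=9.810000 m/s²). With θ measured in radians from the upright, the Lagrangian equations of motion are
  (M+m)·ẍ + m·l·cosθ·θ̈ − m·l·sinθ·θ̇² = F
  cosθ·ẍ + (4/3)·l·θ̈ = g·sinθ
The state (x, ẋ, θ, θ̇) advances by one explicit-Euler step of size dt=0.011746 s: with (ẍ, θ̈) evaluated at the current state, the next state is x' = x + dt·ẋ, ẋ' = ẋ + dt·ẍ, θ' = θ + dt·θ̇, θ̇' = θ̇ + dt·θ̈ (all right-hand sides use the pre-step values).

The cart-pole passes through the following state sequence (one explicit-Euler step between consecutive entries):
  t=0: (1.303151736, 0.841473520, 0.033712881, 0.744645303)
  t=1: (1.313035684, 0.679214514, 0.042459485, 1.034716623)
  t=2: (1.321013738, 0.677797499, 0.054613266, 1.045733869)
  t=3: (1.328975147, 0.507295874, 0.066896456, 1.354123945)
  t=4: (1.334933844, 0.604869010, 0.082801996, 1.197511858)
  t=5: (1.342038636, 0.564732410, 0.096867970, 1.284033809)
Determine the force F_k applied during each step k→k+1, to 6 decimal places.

step 0→1:
  ẍ = (ẋ'−ẋ)/dt = (0.679214514−0.841473520)/0.011746 = -13.813980
  θ̈ = (θ̇'−θ̇)/dt = (1.034716623−0.744645303)/0.011746 = 24.695328
  sinθ=0.033706, cosθ=0.999432
  F = (M+m)·ẍ + m·l·cosθ·θ̈ − m·l·sinθ·θ̇² = -16.805438 + 3.712508 − 0.002811 = -13.095742
step 1→2:
  ẍ = (ẋ'−ẋ)/dt = (0.677797499−0.679214514)/0.011746 = -0.120638
  θ̈ = (θ̇'−θ̇)/dt = (1.045733869−1.034716623)/0.011746 = 0.937957
  sinθ=0.042447, cosθ=0.999099
  F = (M+m)·ẍ + m·l·cosθ·θ̈ − m·l·sinθ·θ̇² = -0.146763 + 0.140958 − 0.006836 = -0.012640
step 2→3:
  ẍ = (ẋ'−ẋ)/dt = (0.507295874−0.677797499)/0.011746 = -14.515718
  θ̈ = (θ̇'−θ̇)/dt = (1.354123945−1.045733869)/0.011746 = 26.254902
  sinθ=0.054586, cosθ=0.998509
  F = (M+m)·ẍ + m·l·cosθ·θ̈ − m·l·sinθ·θ̇² = -17.659140 + 3.943318 − 0.008979 = -13.724801
step 3→4:
  ẍ = (ẋ'−ẋ)/dt = (0.604869010−0.507295874)/0.011746 = 8.306925
  θ̈ = (θ̇'−θ̇)/dt = (1.197511858−1.354123945)/0.011746 = -13.333227
  sinθ=0.066847, cosθ=0.997763
  F = (M+m)·ẍ + m·l·cosθ·θ̈ − m·l·sinθ·θ̇² = 10.105814 + -2.001070 − 0.018437 = 8.086307
step 4→5:
  ẍ = (ẋ'−ẋ)/dt = (0.564732410−0.604869010)/0.011746 = -3.417044
  θ̈ = (θ̇'−θ̇)/dt = (1.284033809−1.197511858)/0.011746 = 7.366078
  sinθ=0.082707, cosθ=0.996574
  F = (M+m)·ẍ + m·l·cosθ·θ̈ − m·l·sinθ·θ̇² = -4.157015 + 1.104194 − 0.017840 = -3.070662

F_0 = -13.095742 N
F_1 = -0.012640 N
F_2 = -13.724801 N
F_3 = 8.086307 N
F_4 = -3.070662 N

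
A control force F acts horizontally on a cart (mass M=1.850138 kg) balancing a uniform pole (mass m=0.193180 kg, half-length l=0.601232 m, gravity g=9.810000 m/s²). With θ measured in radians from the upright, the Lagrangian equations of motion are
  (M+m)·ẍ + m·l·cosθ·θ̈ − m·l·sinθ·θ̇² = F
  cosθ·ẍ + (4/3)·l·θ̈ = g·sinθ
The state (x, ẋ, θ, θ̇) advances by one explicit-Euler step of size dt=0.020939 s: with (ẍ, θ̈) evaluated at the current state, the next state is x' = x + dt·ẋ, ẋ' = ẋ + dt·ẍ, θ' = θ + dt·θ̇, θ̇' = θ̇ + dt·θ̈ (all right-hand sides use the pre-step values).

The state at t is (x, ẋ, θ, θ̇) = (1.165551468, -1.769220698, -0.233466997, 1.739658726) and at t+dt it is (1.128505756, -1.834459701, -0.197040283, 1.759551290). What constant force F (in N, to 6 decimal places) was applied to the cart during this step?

F = -6.177634 N

ẍ = (ẋ'−ẋ)/dt = (-1.834459701−-1.769220698)/0.020939 = -3.115669
θ̈ = (θ̇'−θ̇)/dt = (1.759551290−1.739658726)/0.020939 = 0.950025
sinθ=-0.231352, cosθ=0.972870
F = (M+m)·ẍ + m·l·cosθ·θ̈ − m·l·sinθ·θ̇² = -6.366303 + 0.107348 − -0.081321 = -6.177634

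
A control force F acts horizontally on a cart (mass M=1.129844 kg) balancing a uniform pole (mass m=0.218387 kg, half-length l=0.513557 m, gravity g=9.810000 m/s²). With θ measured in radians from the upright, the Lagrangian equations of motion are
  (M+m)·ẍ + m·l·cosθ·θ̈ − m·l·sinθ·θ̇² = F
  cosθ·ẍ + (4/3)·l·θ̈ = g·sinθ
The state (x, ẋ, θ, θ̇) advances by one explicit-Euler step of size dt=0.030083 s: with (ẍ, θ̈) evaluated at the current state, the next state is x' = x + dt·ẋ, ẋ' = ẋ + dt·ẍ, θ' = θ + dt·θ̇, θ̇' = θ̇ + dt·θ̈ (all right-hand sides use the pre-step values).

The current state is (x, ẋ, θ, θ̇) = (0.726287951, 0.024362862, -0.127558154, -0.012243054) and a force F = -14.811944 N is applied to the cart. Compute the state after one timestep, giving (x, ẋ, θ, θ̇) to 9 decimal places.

(0.727020859, -0.345860268, -0.127926462, 0.469212299)

sinθ=-0.127212517, cosθ=0.991875484
temp = (F + m·l·θ̇²·sinθ)/(M+m) = (-14.811944 + -0.000002139)/1.348231 = -10.986207956
θ̈ = (g·sinθ − cosθ·temp)/(l·(4/3 − m·cos²θ/(M+m))) = 16.004233393
ẍ = temp − m·l·θ̈·cosθ/(M+m) = -12.306722409
Euler: x'=0.726287951+0.030083·0.024362862=0.727020859, ẋ'=0.024362862+0.030083·-12.306722409=-0.345860268
       θ'=-0.127558154+0.030083·-0.012243054=-0.127926462, θ̇'=-0.012243054+0.030083·16.004233393=0.469212299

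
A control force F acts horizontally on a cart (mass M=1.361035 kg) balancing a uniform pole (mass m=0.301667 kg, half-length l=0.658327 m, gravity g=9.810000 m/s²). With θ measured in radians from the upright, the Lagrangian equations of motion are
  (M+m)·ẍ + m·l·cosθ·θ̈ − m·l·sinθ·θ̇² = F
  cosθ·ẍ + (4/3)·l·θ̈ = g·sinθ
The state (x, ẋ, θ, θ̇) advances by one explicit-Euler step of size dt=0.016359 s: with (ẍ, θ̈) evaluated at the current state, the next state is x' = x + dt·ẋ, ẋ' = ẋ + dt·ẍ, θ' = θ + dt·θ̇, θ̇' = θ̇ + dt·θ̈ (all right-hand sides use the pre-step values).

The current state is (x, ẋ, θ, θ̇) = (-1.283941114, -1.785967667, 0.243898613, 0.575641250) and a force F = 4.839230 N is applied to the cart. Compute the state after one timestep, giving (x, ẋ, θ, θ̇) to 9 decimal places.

sinθ=0.241487681, cosθ=0.970403885
temp = (F + m·l·θ̇²·sinθ)/(M+m) = (4.839230 + 0.015891624)/1.662702 = 2.920019116
θ̈ = (g·sinθ − cosθ·temp)/(l·(4/3 − m·cos²θ/(M+m))) = -0.607092416
ẍ = temp − m·l·θ̈·cosθ/(M+m) = 2.990385038
Euler: x'=-1.283941114+0.016359·-1.785967667=-1.313157759, ẋ'=-1.785967667+0.016359·2.990385038=-1.737047958
       θ'=0.243898613+0.016359·0.575641250=0.253315528, θ̇'=0.575641250+0.016359·-0.607092416=0.565709825

(-1.313157759, -1.737047958, 0.253315528, 0.565709825)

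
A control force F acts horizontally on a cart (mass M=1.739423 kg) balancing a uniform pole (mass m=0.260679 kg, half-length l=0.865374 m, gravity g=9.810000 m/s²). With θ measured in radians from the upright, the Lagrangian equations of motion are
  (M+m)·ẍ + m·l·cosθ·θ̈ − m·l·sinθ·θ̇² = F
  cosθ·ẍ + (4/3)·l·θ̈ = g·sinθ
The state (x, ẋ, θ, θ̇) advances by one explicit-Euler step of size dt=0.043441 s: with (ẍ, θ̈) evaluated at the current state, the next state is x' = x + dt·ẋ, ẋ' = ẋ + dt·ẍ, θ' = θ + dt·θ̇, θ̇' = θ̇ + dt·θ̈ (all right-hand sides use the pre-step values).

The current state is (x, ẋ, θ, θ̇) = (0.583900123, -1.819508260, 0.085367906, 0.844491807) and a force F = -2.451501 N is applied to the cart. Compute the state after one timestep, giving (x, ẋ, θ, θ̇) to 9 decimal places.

sinθ=0.085264255, cosθ=0.996358373
temp = (F + m·l·θ̇²·sinθ)/(M+m) = (-2.451501 + 0.013717273)/2.000102 = -1.218829703
θ̈ = (g·sinθ − cosθ·temp)/(l·(4/3 − m·cos²θ/(M+m))) = 1.968424831
ẍ = temp − m·l·θ̈·cosθ/(M+m) = -1.440033285
Euler: x'=0.583900123+0.043441·-1.819508260=0.504858865, ẋ'=-1.819508260+0.043441·-1.440033285=-1.882064746
       θ'=0.085367906+0.043441·0.844491807=0.122053475, θ̇'=0.844491807+0.043441·1.968424831=0.930002150

(0.504858865, -1.882064746, 0.122053475, 0.930002150)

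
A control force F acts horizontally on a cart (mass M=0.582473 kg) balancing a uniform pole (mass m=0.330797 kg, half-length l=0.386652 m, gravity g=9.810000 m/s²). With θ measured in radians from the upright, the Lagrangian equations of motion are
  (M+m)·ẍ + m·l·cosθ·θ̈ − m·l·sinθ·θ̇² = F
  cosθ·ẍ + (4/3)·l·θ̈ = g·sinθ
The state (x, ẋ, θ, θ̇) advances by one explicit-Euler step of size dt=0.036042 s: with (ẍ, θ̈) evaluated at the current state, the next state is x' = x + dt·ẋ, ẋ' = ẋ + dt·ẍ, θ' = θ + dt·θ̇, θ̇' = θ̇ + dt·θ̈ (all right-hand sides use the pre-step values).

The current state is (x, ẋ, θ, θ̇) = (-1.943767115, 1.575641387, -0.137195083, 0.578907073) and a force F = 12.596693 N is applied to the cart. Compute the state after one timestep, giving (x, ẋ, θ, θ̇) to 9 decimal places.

(-1.886977848, 2.270884967, -0.116330114, -0.850803054)

sinθ=-0.136765096, cosθ=0.990603507
temp = (F + m·l·θ̇²·sinθ)/(M+m) = (12.596693 + -0.005862391)/0.913270 = 13.786536959
θ̈ = (g·sinθ − cosθ·temp)/(l·(4/3 − m·cos²θ/(M+m))) = -39.667890989
ẍ = temp − m·l·θ̈·cosθ/(M+m) = 19.289816885
Euler: x'=-1.943767115+0.036042·1.575641387=-1.886977848, ẋ'=1.575641387+0.036042·19.289816885=2.270884967
       θ'=-0.137195083+0.036042·0.578907073=-0.116330114, θ̇'=0.578907073+0.036042·-39.667890989=-0.850803054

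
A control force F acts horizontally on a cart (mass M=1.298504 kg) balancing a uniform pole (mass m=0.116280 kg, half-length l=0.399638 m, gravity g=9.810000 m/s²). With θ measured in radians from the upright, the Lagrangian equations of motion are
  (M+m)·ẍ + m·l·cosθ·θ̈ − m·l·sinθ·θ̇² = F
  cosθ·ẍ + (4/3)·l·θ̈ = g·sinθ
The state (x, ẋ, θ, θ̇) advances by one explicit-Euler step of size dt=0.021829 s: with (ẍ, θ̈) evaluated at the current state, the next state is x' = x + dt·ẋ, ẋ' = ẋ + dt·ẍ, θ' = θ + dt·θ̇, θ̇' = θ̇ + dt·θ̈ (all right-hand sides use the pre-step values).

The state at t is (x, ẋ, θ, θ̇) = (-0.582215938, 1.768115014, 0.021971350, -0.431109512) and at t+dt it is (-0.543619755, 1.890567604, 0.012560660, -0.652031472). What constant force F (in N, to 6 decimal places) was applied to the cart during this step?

ẍ = (ẋ'−ẋ)/dt = (1.890567604−1.768115014)/0.021829 = 5.609629
θ̈ = (θ̇'−θ̇)/dt = (-0.652031472−-0.431109512)/0.021829 = -10.120572
sinθ=0.021970, cosθ=0.999759
F = (M+m)·ẍ + m·l·cosθ·θ̈ − m·l·sinθ·θ̇² = 7.936413 + -0.470189 − 0.000190 = 7.466035

F = 7.466035 N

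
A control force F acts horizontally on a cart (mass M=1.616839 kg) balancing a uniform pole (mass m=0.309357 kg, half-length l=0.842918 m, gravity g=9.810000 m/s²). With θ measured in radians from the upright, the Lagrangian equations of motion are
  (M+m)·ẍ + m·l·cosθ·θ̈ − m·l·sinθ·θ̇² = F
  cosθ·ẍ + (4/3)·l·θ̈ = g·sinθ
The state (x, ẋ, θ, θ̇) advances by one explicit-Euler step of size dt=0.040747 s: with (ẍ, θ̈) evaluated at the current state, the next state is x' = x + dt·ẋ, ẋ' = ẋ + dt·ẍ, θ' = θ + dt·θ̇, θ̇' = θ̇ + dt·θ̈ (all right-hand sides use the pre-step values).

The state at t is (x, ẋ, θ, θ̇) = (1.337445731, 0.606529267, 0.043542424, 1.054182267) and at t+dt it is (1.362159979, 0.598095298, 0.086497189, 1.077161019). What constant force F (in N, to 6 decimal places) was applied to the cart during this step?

ẍ = (ẋ'−ẋ)/dt = (0.598095298−0.606529267)/0.040747 = -0.206984
θ̈ = (θ̇'−θ̇)/dt = (1.077161019−1.054182267)/0.040747 = 0.563937
sinθ=0.043529, cosθ=0.999052
F = (M+m)·ẍ + m·l·cosθ·θ̈ − m·l·sinθ·θ̇² = -0.398691 + 0.146914 − 0.012614 = -0.264391

F = -0.264391 N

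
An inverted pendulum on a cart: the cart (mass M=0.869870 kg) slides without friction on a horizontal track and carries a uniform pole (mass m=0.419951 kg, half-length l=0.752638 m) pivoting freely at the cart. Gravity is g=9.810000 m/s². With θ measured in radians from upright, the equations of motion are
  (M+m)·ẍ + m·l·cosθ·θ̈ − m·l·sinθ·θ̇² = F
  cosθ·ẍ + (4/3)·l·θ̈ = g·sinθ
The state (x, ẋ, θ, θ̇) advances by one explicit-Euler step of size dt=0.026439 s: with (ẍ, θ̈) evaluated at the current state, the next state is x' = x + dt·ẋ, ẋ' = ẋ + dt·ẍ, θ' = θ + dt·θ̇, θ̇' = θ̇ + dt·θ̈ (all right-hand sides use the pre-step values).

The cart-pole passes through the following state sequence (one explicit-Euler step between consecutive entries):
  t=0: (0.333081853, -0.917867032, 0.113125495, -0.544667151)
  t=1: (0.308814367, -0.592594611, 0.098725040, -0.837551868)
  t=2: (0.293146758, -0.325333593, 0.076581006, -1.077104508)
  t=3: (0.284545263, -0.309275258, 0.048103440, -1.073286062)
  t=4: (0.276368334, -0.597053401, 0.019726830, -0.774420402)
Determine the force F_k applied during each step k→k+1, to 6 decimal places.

step 0→1:
  ẍ = (ẋ'−ẋ)/dt = (-0.592594611−-0.917867032)/0.026439 = 12.302751
  θ̈ = (θ̇'−θ̇)/dt = (-0.837551868−-0.544667151)/0.026439 = -11.077753
  sinθ=0.112884, cosθ=0.993608
  F = (M+m)·ẍ + m·l·cosθ·θ̈ − m·l·sinθ·θ̇² = 15.868346 + -3.478977 − 0.010585 = 12.378784
step 1→2:
  ẍ = (ẋ'−ẋ)/dt = (-0.325333593−-0.592594611)/0.026439 = 10.108590
  θ̈ = (θ̇'−θ̇)/dt = (-1.077104508−-0.837551868)/0.026439 = -9.060579
  sinθ=0.098565, cosθ=0.995131
  F = (M+m)·ẍ + m·l·cosθ·θ̈ − m·l·sinθ·θ̇² = 13.038272 + -2.849842 − 0.021854 = 10.166576
step 2→3:
  ẍ = (ẋ'−ẋ)/dt = (-0.309275258−-0.325333593)/0.026439 = 0.607373
  θ̈ = (θ̇'−θ̇)/dt = (-1.073286062−-1.077104508)/0.026439 = 0.144425
  sinθ=0.076506, cosθ=0.997069
  F = (M+m)·ẍ + m·l·cosθ·θ̈ − m·l·sinθ·θ̇² = 0.783402 + 0.045515 − 0.028054 = 0.800863
step 3→4:
  ẍ = (ẋ'−ẋ)/dt = (-0.597053401−-0.309275258)/0.026439 = -10.884608
  θ̈ = (θ̇'−θ̇)/dt = (-0.774420402−-1.073286062)/0.026439 = 11.303970
  sinθ=0.048085, cosθ=0.998843
  F = (M+m)·ẍ + m·l·cosθ·θ̈ − m·l·sinθ·θ̇² = -14.039196 + 3.568725 − 0.017508 = -10.487978

F_0 = 12.378784 N
F_1 = 10.166576 N
F_2 = 0.800863 N
F_3 = -10.487978 N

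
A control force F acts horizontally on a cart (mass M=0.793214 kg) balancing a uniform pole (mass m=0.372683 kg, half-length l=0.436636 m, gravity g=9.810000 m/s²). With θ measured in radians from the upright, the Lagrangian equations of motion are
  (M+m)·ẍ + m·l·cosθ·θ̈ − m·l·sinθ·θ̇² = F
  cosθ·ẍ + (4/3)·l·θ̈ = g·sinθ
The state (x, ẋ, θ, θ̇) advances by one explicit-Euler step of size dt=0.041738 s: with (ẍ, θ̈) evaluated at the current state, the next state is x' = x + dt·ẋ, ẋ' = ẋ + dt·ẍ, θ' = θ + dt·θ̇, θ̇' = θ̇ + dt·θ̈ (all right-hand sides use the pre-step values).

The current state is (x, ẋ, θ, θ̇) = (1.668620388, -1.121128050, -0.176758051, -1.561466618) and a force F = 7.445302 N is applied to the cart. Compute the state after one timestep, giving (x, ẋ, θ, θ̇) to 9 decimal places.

(1.621826745, -0.755048953, -0.241930545, -2.304143228)

sinθ=-0.175839067, cosθ=0.984418926
temp = (F + m·l·θ̇²·sinθ)/(M+m) = (7.445302 + -0.069765370)/1.165897 = 6.326061933
θ̈ = (g·sinθ − cosθ·temp)/(l·(4/3 − m·cos²θ/(M+m))) = -17.793775694
ẍ = temp − m·l·θ̈·cosθ/(M+m) = 8.770882578
Euler: x'=1.668620388+0.041738·-1.121128050=1.621826745, ẋ'=-1.121128050+0.041738·8.770882578=-0.755048953
       θ'=-0.176758051+0.041738·-1.561466618=-0.241930545, θ̇'=-1.561466618+0.041738·-17.793775694=-2.304143228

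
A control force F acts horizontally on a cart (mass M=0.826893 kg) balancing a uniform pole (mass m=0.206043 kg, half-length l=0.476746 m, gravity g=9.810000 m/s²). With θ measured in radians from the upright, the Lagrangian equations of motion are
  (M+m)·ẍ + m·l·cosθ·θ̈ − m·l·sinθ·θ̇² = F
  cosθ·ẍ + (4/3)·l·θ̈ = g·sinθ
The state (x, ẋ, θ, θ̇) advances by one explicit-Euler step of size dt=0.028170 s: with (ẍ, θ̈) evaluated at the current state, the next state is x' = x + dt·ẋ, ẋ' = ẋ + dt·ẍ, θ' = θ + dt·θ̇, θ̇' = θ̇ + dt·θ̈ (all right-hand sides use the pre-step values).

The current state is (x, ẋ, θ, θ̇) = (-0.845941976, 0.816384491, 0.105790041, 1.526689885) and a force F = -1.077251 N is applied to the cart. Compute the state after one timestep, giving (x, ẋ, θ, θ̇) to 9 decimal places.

sinθ=0.105592826, cosθ=0.994409450
temp = (F + m·l·θ̇²·sinθ)/(M+m) = (-1.077251 + 0.024175808)/1.032936 = -1.019497038
θ̈ = (g·sinθ − cosθ·temp)/(l·(4/3 − m·cos²θ/(M+m))) = 3.784294079
ẍ = temp − m·l·θ̈·cosθ/(M+m) = -1.377364019
Euler: x'=-0.845941976+0.028170·0.816384491=-0.822944425, ẋ'=0.816384491+0.028170·-1.377364019=0.777584147
       θ'=0.105790041+0.028170·1.526689885=0.148796895, θ̇'=1.526689885+0.028170·3.784294079=1.633293449

(-0.822944425, 0.777584147, 0.148796895, 1.633293449)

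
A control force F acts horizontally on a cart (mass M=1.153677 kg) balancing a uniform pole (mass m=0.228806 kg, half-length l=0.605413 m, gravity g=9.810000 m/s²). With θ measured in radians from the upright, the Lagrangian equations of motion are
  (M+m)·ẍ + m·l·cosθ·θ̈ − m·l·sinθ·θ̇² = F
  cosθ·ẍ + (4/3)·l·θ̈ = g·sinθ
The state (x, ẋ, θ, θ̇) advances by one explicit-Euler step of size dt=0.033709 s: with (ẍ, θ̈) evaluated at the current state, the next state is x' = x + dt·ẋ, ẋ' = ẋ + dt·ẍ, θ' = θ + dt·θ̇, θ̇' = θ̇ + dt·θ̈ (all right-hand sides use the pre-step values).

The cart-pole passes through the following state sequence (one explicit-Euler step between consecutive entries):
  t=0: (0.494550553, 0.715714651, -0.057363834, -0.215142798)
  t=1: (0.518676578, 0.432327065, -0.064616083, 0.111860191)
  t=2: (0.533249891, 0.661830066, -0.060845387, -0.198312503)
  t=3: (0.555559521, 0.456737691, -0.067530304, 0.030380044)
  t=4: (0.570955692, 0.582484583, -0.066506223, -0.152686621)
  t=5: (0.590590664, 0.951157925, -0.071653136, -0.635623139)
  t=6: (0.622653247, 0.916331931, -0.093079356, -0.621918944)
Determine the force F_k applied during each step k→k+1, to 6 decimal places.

step 0→1:
  ẍ = (ẋ'−ẋ)/dt = (0.432327065−0.715714651)/0.033709 = -8.406882
  θ̈ = (θ̇'−θ̇)/dt = (0.111860191−-0.215142798)/0.033709 = 9.700762
  sinθ=-0.057332, cosθ=0.998355
  F = (M+m)·ẍ + m·l·cosθ·θ̈ − m·l·sinθ·θ̇² = -11.622371 + 1.341560 − -0.000368 = -10.280444
step 1→2:
  ẍ = (ẋ'−ẋ)/dt = (0.661830066−0.432327065)/0.033709 = 6.808360
  θ̈ = (θ̇'−θ̇)/dt = (-0.198312503−0.111860191)/0.033709 = -9.201480
  sinθ=-0.064571, cosθ=0.997913
  F = (M+m)·ẍ + m·l·cosθ·θ̈ − m·l·sinθ·θ̇² = 9.412442 + -1.271949 − -0.000112 = 8.140605
step 2→3:
  ẍ = (ẋ'−ẋ)/dt = (0.456737691−0.661830066)/0.033709 = -6.084202
  θ̈ = (θ̇'−θ̇)/dt = (0.030380044−-0.198312503)/0.033709 = 6.784317
  sinθ=-0.060808, cosθ=0.998149
  F = (M+m)·ẍ + m·l·cosθ·θ̈ − m·l·sinθ·θ̇² = -8.411306 + 0.938039 − -0.000331 = -7.472936
step 3→4:
  ẍ = (ẋ'−ẋ)/dt = (0.582484583−0.456737691)/0.033709 = 3.730366
  θ̈ = (θ̇'−θ̇)/dt = (-0.152686621−0.030380044)/0.033709 = -5.430795
  sinθ=-0.067479, cosθ=0.997721
  F = (M+m)·ẍ + m·l·cosθ·θ̈ − m·l·sinθ·θ̇² = 5.157167 + -0.750571 − -0.000009 = 4.406605
step 4→5:
  ẍ = (ẋ'−ẋ)/dt = (0.951157925−0.582484583)/0.033709 = 10.936941
  θ̈ = (θ̇'−θ̇)/dt = (-0.635623139−-0.152686621)/0.033709 = -14.326634
  sinθ=-0.066457, cosθ=0.997789
  F = (M+m)·ẍ + m·l·cosθ·θ̈ − m·l·sinθ·θ̇² = 15.120135 + -1.980169 − -0.000215 = 13.140181
step 5→6:
  ẍ = (ẋ'−ẋ)/dt = (0.916331931−0.951157925)/0.033709 = -1.033136
  θ̈ = (θ̇'−θ̇)/dt = (-0.621918944−-0.635623139)/0.033709 = 0.406544
  sinθ=-0.071592, cosθ=0.997434
  F = (M+m)·ẍ + m·l·cosθ·θ̈ − m·l·sinθ·θ̇² = -1.428294 + 0.056171 − -0.004007 = -1.368116

F_0 = -10.280444 N
F_1 = 8.140605 N
F_2 = -7.472936 N
F_3 = 4.406605 N
F_4 = 13.140181 N
F_5 = -1.368116 N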